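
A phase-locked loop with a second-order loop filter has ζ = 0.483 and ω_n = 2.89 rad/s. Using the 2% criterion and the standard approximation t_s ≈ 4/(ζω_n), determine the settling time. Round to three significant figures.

t_s ≈ 2.87 s

t_s ≈ 4/(ζω_n) = 4/(0.483 × 2.89) = 2.87 s.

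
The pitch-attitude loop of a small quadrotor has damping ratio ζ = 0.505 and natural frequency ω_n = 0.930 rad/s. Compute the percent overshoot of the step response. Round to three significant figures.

For an underdamped second-order system, %OS = 100·exp(−πζ/√(1−ζ²)).
πζ/√(1−ζ²) = π·0.505/√(1−0.255) = 1.838, so %OS = 100·e^(−1.838) = 15.9%.

%OS ≈ 15.9%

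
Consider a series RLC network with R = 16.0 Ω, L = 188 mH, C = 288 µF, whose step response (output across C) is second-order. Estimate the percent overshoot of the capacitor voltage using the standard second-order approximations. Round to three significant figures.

%OS ≈ 35.5%

For a series RLC circuit (capacitor voltage as output), ω_n = 1/√(LC) = 1/√(188 mH · 288 µF) = 136 rad/s.
ζ = (R/2)·√(C/L) = (16.0/2)·√(288 µF/188 mH) = 0.313.
Overshoot: exp(−π·0.313/√(1−0.313²)) = 0.355, i.e. 35.5%.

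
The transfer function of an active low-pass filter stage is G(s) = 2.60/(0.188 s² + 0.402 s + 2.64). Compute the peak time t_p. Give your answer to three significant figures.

t_p ≈ 0.875 s

Dividing through by 0.188: denominator becomes s² + 2.138 s + 14.04.
So ω_n = √14.04 = 3.75 rad/s and ζ = 2.138/(2·3.75) = 0.285.
The damped frequency ω_d = ω_n√(1−ζ²) = 3.59 rad/s. t_p = π/ω_d = 0.875 s.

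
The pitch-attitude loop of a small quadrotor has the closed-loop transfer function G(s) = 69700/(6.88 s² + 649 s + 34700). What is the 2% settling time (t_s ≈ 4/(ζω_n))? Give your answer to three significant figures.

Dividing through by 6.88: denominator becomes s² + 94.33 s + 5044.
So ω_n = √5044 = 71.0 rad/s and ζ = 94.33/(2·71.0) = 0.664.
t_s ≈ 4/(ζω_n) = 0.0848 s.

t_s ≈ 0.0848 s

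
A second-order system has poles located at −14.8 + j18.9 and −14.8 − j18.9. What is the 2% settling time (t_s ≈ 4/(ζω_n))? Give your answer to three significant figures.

t_s ≈ 0.270 s

For poles at −σ ± jω_d, ζω_n = σ = 14.8, so t_s ≈ 4/σ = 0.270 s.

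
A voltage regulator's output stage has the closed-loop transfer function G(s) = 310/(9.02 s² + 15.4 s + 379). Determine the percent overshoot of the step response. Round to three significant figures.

Dividing through by 9.02: denominator becomes s² + 1.707 s + 42.02.
So ω_n = √42.02 = 6.48 rad/s and ζ = 1.707/(2·6.48) = 0.132.
Overshoot: exp(−π·0.132/√(1−0.132²)) = 0.659, i.e. 65.9%.

%OS ≈ 65.9%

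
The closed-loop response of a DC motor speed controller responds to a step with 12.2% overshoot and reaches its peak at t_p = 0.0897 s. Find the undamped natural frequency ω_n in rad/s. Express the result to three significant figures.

The overshoot fixes ζ = −ln(OS)/√(π²+ln²(OS)) = 0.556.
t_p = π/ω_d ⇒ ω_d = 35.0 rad/s; then ω_n = ω_d/√(1−ζ²) = 42.2 rad/s.

ω_n ≈ 42.2 rad/s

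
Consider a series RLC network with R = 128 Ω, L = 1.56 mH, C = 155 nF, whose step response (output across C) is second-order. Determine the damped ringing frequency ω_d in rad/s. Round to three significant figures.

ω_d ≈ 49500 rad/s

For a series RLC circuit (capacitor voltage as output), ω_n = 1/√(LC) = 1/√(1.56 mH · 155 nF) = 64300 rad/s.
ζ = (R/2)·√(C/L) = (128/2)·√(155 nF/1.56 mH) = 0.638.
ω_d = 64300·√(1 − 0.638²) = 49500 rad/s.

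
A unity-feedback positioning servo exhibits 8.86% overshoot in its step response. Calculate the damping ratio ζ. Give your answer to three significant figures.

ζ ≈ 0.611

From %OS = 100·exp(−πζ/√(1−ζ²)), invert to get ζ = −ln(OS)/√(π² + ln²(OS)) with OS = 0.0886.
−ln 0.0886 = 2.424, so ζ = 2.424/√(π² + 5.874) = 0.611.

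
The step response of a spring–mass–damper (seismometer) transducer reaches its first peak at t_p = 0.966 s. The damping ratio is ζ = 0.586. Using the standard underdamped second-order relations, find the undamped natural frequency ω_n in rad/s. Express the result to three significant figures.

Peak time t_p = π/ω_d, so ω_d = π/t_p = π/0.966 = 3.25 rad/s.
ω_n = ω_d/√(1−ζ²) = 3.25/√0.657 = 4.01 rad/s.

ω_n ≈ 4.01 rad/s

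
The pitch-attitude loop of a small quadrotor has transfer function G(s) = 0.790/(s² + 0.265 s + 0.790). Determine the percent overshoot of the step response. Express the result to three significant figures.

Comparing the denominator to s² + 2ζω_n s + ω_n²: ω_n = √0.790 = 0.889 rad/s, and 2ζω_n = 0.265 so ζ = 0.265/(2·0.889) = 0.149.
%OS = 100 e^{−πζ/√(1−ζ²)} with ζ = 0.149 gives 62.3%.

%OS ≈ 62.3%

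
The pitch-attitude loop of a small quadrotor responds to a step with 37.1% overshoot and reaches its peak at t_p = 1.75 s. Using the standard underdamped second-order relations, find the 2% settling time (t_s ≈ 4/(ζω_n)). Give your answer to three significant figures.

From the overshoot, ζ = −ln(OS)/√(π²+ln²(OS)) = 0.301.
t_p = π/ω_d ⇒ ω_d = 1.80 rad/s; then ω_n = ω_d/√(1−ζ²) = 1.88 rad/s.
t_s ≈ 4/(ζω_n) = 4/(0.301·1.88) = 7.06 s.

t_s ≈ 7.06 s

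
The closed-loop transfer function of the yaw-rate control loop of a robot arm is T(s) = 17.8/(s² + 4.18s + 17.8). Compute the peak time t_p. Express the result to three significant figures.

Matching coefficients with s² + 2ζω_n s + ω_n² gives ω_n² = 17.8 ⇒ ω_n = 4.22 rad/s, and ζ = 4.18/(2ω_n) = 0.495.
ω_d = 4.22·√(1 − 0.495²) = 3.66 rad/s. Then t_p = π/ω_d = 0.857 s.

t_p ≈ 0.857 s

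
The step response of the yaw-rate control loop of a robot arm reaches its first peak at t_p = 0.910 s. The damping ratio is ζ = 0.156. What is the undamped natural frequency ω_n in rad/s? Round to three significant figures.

ω_n ≈ 3.50 rad/s

Peak time t_p = π/ω_d, so ω_d = π/t_p = π/0.910 = 3.45 rad/s.
ω_n = ω_d/√(1−ζ²) = 3.45/√0.976 = 3.50 rad/s.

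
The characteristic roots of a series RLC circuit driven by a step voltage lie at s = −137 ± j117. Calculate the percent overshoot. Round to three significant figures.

%OS ≈ 2.53%

The poles are at −σ ± jω_d with σ = 137 and ω_d = 117, so ω_n = √(σ²+ω_d²) = 180 rad/s and ζ = σ/ω_n = 0.760.
%OS = 100·exp(−πζ/√(1−ζ²)) = 2.53%.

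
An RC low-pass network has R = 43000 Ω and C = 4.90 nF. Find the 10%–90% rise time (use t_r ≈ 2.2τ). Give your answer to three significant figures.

t_r ≈ 0.000464 s

τ = RC = 43000 × 4.90 nF = 0.000211 s.
t_r ≈ 2.2τ = 0.000464 s.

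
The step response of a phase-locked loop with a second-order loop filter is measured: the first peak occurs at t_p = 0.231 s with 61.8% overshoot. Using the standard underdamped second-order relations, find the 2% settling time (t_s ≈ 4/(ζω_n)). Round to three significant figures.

t_s ≈ 1.92 s

From the overshoot, ζ = −ln(OS)/√(π²+ln²(OS)) = 0.151.
t_p = π/ω_d ⇒ ω_d = 13.6 rad/s; then ω_n = ω_d/√(1−ζ²) = 13.8 rad/s.
t_s ≈ 4/(ζω_n) = 4/(0.151·13.8) = 1.92 s.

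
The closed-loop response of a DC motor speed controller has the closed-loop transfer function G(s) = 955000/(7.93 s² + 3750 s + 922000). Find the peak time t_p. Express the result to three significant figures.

Dividing through by 7.93: denominator becomes s² + 472.9 s + 116300.
So ω_n = √116300 = 341 rad/s and ζ = 472.9/(2·341) = 0.693.
ω_d = ω_n√(1−ζ²) = 246 rad/s. t_p = π/ω_d = 0.0128 s.

t_p ≈ 0.0128 s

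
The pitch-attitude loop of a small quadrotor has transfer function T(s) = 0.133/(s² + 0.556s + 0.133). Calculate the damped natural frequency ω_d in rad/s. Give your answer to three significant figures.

ω_d ≈ 0.236 rad/s

ω_n = √0.133 = 0.365 rad/s; ζ = 0.556/(2·0.365) = 0.762.
ω_d = ω_n√(1−ζ²) = 0.236 rad/s.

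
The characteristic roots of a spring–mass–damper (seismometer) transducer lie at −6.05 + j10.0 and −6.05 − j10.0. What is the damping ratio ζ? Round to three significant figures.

With σ = 6.05, ω_d = 10.0: ω_n = √(σ²+ω_d²) = 11.7 rad/s, ζ = σ/ω_n = 0.518.

ζ ≈ 0.518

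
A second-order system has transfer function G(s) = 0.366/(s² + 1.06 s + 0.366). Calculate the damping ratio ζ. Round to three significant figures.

ζ ≈ 0.876

Comparing the denominator to s² + 2ζω_n s + ω_n²: ω_n = √0.366 = 0.605 rad/s, and 2ζω_n = 1.06 so ζ = 1.06/(2·0.605) = 0.876.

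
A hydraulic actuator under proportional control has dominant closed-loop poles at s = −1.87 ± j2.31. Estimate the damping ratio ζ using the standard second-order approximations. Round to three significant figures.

The poles are at −σ ± jω_d with σ = 1.87 and ω_d = 2.31, so ω_n = √(σ²+ω_d²) = 2.97 rad/s and ζ = σ/ω_n = 0.629.

ζ ≈ 0.629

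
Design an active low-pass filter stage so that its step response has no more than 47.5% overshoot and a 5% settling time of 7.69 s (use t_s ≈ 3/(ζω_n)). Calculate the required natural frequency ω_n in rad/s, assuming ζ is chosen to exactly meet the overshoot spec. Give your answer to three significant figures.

ω_n ≈ 1.69 rad/s

ζ = −ln(OS)/√(π² + (ln OS)²). With OS = 0.475, ln OS = −0.7444 and ζ = 0.7444/3.229 = 0.231.
From t_s ≈ 3/(ζω_n): ω_n = 3/(ζ·t_s) = 3/(0.231·7.69) = 1.69 rad/s.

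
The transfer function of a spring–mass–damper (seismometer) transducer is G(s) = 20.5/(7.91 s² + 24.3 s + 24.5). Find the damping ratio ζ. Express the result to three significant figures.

ζ ≈ 0.873

Dividing through by 7.91: denominator becomes s² + 3.072 s + 3.097.
So ω_n = √3.097 = 1.76 rad/s and ζ = 3.072/(2·1.76) = 0.873.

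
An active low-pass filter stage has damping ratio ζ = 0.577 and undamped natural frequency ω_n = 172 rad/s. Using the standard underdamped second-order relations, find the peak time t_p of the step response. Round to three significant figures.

t_p ≈ 0.0224 s

The damped frequency is ω_d = ω_n√(1−ζ²) = 172·√(1−0.333) = 140 rad/s.
Peak time t_p = π/ω_d = π/140 = 0.0224 s.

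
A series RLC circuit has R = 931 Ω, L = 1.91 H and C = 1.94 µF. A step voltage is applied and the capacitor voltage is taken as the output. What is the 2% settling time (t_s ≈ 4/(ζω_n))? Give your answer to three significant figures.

t_s ≈ 0.0164 s

For a series RLC circuit (capacitor voltage as output), ω_n = 1/√(LC) = 1/√(1.91 H · 1.94 µF) = 519 rad/s.
ζ = (R/2)·√(C/L) = (931/2)·√(1.94 µF/1.91 H) = 0.469.
t_s ≈ 4/(ζω_n) = 0.0164 s.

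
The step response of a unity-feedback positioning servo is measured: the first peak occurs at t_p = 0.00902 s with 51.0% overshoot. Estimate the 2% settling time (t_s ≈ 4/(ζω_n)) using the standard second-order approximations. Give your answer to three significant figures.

The overshoot fixes ζ = −ln(OS)/√(π²+ln²(OS)) = 0.210.
t_p = π/ω_d ⇒ ω_d = 348 rad/s; then ω_n = ω_d/√(1−ζ²) = 356 rad/s.
t_s ≈ 4/(ζω_n) = 4/(0.210·356) = 0.0536 s.

t_s ≈ 0.0536 s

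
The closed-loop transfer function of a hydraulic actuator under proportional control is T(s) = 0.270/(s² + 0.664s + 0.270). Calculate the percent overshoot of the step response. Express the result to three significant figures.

%OS ≈ 7.36%

Matching coefficients with s² + 2ζω_n s + ω_n² gives ω_n² = 0.270 ⇒ ω_n = 0.520 rad/s, and ζ = 0.664/(2ω_n) = 0.639.
%OS = 100 e^{−πζ/√(1−ζ²)} with ζ = 0.639 gives 7.36%.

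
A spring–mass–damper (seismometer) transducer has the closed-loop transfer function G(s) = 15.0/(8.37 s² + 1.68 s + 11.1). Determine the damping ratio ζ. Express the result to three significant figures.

ζ ≈ 0.0871

Dividing through by 8.37: denominator becomes s² + 0.2007 s + 1.326.
So ω_n = √1.326 = 1.15 rad/s and ζ = 0.2007/(2·1.15) = 0.0871.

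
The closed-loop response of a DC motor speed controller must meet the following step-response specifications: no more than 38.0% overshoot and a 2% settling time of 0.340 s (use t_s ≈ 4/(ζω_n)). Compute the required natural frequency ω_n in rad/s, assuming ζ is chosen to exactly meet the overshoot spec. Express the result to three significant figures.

Inverting the overshoot relation: ζ = |ln 0.380|/√(π² + ln²0.380) = 0.294.
Then ω_n = 4/(ζ t_s) = 4/(0.294 × 0.340) = 40.0 rad/s.

ω_n ≈ 40.0 rad/s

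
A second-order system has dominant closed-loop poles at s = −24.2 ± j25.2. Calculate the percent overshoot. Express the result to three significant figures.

%OS ≈ 4.90%

The poles are at −σ ± jω_d with σ = 24.2 and ω_d = 25.2, so ω_n = √(σ²+ω_d²) = 34.9 rad/s and ζ = σ/ω_n = 0.693.
%OS = 100·exp(−πζ/√(1−ζ²)) = 4.90%.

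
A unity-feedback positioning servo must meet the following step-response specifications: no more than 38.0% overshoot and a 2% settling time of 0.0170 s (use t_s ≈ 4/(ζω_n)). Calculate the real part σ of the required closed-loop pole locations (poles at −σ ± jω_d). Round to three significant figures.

σ ≈ 235

The settling-time spec alone fixes σ = ζω_n = 4/t_s = 4/0.0170 = 235.
(Overshoot then fixes ζ = 0.294 and hence ω_d = σ·√(1−ζ²)/ζ = 764 rad/s.)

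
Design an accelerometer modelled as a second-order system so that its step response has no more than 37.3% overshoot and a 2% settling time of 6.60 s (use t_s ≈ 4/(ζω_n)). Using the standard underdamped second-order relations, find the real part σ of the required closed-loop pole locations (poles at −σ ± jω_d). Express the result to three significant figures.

σ ≈ 0.606

The settling-time spec alone fixes σ = ζω_n = 4/t_s = 4/6.60 = 0.606.
(Overshoot then fixes ζ = 0.300 and hence ω_d = σ·√(1−ζ²)/ζ = 1.93 rad/s.)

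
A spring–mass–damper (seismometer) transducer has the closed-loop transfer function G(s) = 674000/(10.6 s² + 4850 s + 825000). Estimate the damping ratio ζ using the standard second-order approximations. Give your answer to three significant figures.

Dividing through by 10.6: denominator becomes s² + 457.5 s + 77830.
So ω_n = √77830 = 279 rad/s and ζ = 457.5/(2·279) = 0.820.

ζ ≈ 0.820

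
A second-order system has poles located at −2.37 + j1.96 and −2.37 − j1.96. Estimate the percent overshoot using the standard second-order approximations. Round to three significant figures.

%OS ≈ 2.24%

|pole| = ω_n = √(2.37² + 1.96²) = 3.08 rad/s; ζ = cos θ = σ/ω_n = 0.771.
Overshoot: exp(−π·0.771/√(1−0.771²)) = 0.0224, i.e. 2.24%.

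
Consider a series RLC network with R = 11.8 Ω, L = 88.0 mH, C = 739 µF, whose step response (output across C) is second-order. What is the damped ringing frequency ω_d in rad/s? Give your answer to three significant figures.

For a series RLC circuit (capacitor voltage as output), ω_n = 1/√(LC) = 1/√(88.0 mH · 739 µF) = 124 rad/s.
ζ = (R/2)·√(C/L) = (11.8/2)·√(739 µF/88.0 mH) = 0.541.
ω_d = 124·√(1 − 0.541²) = 104 rad/s.

ω_d ≈ 104 rad/s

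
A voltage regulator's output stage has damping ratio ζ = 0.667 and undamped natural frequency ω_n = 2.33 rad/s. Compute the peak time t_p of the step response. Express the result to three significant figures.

t_p ≈ 1.81 s

The damped frequency is ω_d = ω_n√(1−ζ²) = 2.33·√(1−0.445) = 1.74 rad/s.
Peak time t_p = π/ω_d = π/1.74 = 1.81 s.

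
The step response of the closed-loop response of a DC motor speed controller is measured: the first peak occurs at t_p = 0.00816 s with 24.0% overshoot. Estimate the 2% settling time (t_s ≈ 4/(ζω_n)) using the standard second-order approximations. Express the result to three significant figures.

t_s ≈ 0.0229 s

From the overshoot, ζ = −ln(OS)/√(π²+ln²(OS)) = 0.414.
t_p = π/ω_d ⇒ ω_d = 385 rad/s; then ω_n = ω_d/√(1−ζ²) = 423 rad/s.
t_s ≈ 4/(ζω_n) = 4/(0.414·423) = 0.0229 s.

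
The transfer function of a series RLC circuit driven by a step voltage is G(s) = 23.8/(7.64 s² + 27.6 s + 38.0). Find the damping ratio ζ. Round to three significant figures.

ζ ≈ 0.810

Dividing through by 7.64: denominator becomes s² + 3.613 s + 4.974.
So ω_n = √4.974 = 2.23 rad/s and ζ = 3.613/(2·2.23) = 0.810.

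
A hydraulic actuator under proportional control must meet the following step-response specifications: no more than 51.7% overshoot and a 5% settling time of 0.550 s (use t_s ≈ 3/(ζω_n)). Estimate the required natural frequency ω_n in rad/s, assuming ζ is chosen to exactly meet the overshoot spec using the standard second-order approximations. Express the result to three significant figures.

ω_n ≈ 26.5 rad/s

ζ = −ln(OS)/√(π² + (ln OS)²). With OS = 0.517, ln OS = −0.6597 and ζ = 0.6597/3.210 = 0.206.
From t_s ≈ 3/(ζω_n): ω_n = 3/(ζ·t_s) = 3/(0.206·0.550) = 26.5 rad/s.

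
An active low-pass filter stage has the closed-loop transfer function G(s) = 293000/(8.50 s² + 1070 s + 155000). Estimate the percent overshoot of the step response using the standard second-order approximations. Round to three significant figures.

%OS ≈ 19.1%

Dividing through by 8.50: denominator becomes s² + 125.9 s + 18240.
So ω_n = √18240 = 135 rad/s and ζ = 125.9/(2·135) = 0.466.
%OS = 100 e^{−πζ/√(1−ζ²)} with ζ = 0.466 gives 19.1%.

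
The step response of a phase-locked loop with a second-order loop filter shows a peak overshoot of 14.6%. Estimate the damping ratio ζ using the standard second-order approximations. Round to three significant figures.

ζ ≈ 0.522

Inverting the overshoot relation: ζ = |ln 0.146|/√(π² + ln²0.146) = 0.522.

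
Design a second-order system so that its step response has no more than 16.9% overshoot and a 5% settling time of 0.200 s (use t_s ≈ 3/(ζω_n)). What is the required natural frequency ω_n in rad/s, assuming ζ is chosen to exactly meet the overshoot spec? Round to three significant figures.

ζ = −ln(OS)/√(π² + (ln OS)²). With OS = 0.169, ln OS = −1.778 and ζ = 1.778/3.610 = 0.493.
From t_s ≈ 3/(ζω_n): ω_n = 3/(ζ·t_s) = 3/(0.493·0.200) = 30.5 rad/s.

ω_n ≈ 30.5 rad/s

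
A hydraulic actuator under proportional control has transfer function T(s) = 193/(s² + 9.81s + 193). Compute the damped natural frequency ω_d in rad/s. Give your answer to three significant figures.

Comparing the denominator to s² + 2ζω_n s + ω_n²: ω_n = √193 = 13.9 rad/s, and 2ζω_n = 9.81 so ζ = 9.81/(2·13.9) = 0.353.
The damped frequency ω_d = ω_n√(1−ζ²) = 13.0 rad/s.

ω_d ≈ 13.0 rad/s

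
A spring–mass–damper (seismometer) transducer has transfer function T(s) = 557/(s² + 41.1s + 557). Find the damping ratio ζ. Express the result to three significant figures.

ζ ≈ 0.871

ω_n = √557 = 23.6 rad/s; ζ = 41.1/(2·23.6) = 0.871.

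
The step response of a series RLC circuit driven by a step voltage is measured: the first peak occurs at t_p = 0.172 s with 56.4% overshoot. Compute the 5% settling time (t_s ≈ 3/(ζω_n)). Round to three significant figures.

t_s ≈ 0.901 s

The overshoot fixes ζ = −ln(OS)/√(π²+ln²(OS)) = 0.179.
From t_p = π/ω_d, ω_d = π/0.172 = 18.3 rad/s, so ω_n = ω_d/√(1−ζ²) = 18.6 rad/s.
t_s ≈ 3/(ζω_n) = 3/(0.179·18.6) = 0.901 s.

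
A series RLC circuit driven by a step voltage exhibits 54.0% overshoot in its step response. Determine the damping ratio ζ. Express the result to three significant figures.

Inverting the overshoot relation: ζ = |ln 0.540|/√(π² + ln²0.540) = 0.192.

ζ ≈ 0.192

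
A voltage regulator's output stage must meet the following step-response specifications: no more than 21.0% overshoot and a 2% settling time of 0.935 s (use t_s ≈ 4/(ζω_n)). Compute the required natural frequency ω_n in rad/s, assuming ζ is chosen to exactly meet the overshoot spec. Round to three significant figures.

From %OS = 100·exp(−πζ/√(1−ζ²)), invert to get ζ = −ln(OS)/√(π² + ln²(OS)) with OS = 0.210.
−ln 0.210 = 1.561, so ζ = 1.561/√(π² + 2.436) = 0.445.
Then ω_n = 4/(ζ t_s) = 4/(0.445 × 0.935) = 9.62 rad/s.

ω_n ≈ 9.62 rad/s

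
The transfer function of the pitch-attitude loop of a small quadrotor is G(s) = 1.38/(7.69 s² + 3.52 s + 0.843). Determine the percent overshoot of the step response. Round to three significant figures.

Dividing through by 7.69: denominator becomes s² + 0.4577 s + 0.1096.
So ω_n = √0.1096 = 0.331 rad/s and ζ = 0.4577/(2·0.331) = 0.691.
%OS = 100 e^{−πζ/√(1−ζ²)} with ζ = 0.691 gives 4.95%.

%OS ≈ 4.95%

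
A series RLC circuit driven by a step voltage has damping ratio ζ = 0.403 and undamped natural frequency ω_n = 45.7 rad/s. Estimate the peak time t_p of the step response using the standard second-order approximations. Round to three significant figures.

t_p ≈ 0.0751 s

The damped frequency is ω_d = ω_n√(1−ζ²) = 45.7·√(1−0.162) = 41.8 rad/s.
Peak time t_p = π/ω_d = π/41.8 = 0.0751 s.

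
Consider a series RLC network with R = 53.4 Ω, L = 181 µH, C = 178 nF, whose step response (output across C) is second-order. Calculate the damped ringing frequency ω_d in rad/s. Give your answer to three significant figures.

For a series RLC circuit (capacitor voltage as output), ω_n = 1/√(LC) = 1/√(181 µH · 178 nF) = 176000 rad/s.
ζ = (R/2)·√(C/L) = (53.4/2)·√(178 nF/181 µH) = 0.837.
ω_d = 176000·√(1 − 0.837²) = 96300 rad/s.

ω_d ≈ 96300 rad/s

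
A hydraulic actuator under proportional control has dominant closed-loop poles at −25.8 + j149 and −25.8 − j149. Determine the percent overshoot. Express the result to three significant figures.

%OS ≈ 58.0%

|pole| = ω_n = √(25.8² + 149²) = 151 rad/s; ζ = cos θ = σ/ω_n = 0.171.
Overshoot: exp(−π·0.171/√(1−0.171²)) = 0.580, i.e. 58.0%.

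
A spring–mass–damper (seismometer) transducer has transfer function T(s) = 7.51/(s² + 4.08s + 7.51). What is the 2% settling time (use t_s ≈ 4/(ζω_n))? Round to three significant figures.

t_s ≈ 1.96 s

Matching coefficients with s² + 2ζω_n s + ω_n² gives ω_n² = 7.51 ⇒ ω_n = 2.74 rad/s, and ζ = 4.08/(2ω_n) = 0.744.
t_s ≈ 4/(ζω_n) = 4/(0.744·2.74) = 1.96 s.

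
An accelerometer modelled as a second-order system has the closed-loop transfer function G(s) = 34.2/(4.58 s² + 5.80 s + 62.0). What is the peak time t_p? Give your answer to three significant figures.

Dividing through by 4.58: denominator becomes s² + 1.266 s + 13.54.
So ω_n = √13.54 = 3.68 rad/s and ζ = 1.266/(2·3.68) = 0.172.
ω_d = 3.68·√(1 − 0.172²) = 3.62 rad/s. t_p = π/ω_d = 0.867 s.

t_p ≈ 0.867 s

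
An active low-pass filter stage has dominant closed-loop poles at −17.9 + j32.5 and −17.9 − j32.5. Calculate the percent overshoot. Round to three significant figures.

%OS ≈ 17.7%

With σ = 17.9, ω_d = 32.5: ω_n = √(σ²+ω_d²) = 37.1 rad/s, ζ = σ/ω_n = 0.482.
%OS = 100 e^{−πζ/√(1−ζ²)} with ζ = 0.482 gives 17.7%.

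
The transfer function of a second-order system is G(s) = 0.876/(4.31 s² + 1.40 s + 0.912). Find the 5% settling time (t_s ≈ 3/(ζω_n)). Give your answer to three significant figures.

Dividing through by 4.31: denominator becomes s² + 0.3248 s + 0.2116.
So ω_n = √0.2116 = 0.460 rad/s and ζ = 0.3248/(2·0.460) = 0.353.
t_s ≈ 3/(ζω_n) = 18.5 s.

t_s ≈ 18.5 s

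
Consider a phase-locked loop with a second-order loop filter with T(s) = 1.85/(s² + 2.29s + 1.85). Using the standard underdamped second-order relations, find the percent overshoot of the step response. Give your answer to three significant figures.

%OS ≈ 0.745%

ω_n = √1.85 = 1.36 rad/s; ζ = 2.29/(2·1.36) = 0.842.
%OS = 100·exp(−πζ/√(1−ζ²)) = 0.745%.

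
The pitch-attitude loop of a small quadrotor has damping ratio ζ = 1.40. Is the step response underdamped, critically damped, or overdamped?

overdamped

Since ζ = 1.40 > 1, the system is overdamped.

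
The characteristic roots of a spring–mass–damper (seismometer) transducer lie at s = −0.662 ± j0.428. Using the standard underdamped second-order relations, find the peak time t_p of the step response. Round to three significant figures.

t_p ≈ 7.34 s

t_p = π/ω_d with ω_d = 0.428 (the imaginary part), so t_p = 7.34 s.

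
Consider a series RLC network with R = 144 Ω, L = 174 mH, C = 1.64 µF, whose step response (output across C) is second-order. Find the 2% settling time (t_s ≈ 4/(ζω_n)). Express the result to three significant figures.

For a series RLC circuit (capacitor voltage as output), ω_n = 1/√(LC) = 1/√(174 mH · 1.64 µF) = 1870 rad/s.
ζ = (R/2)·√(C/L) = (144/2)·√(1.64 µF/174 mH) = 0.221.
t_s ≈ 4/(ζω_n) = 0.00967 s.

t_s ≈ 0.00967 s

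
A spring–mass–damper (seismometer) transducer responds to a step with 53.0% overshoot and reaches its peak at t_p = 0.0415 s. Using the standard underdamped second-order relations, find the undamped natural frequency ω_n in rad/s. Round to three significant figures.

ζ from %OS: ζ = |ln 0.530|/√(π²+ln²0.530) = 0.198.
From t_p = π/ω_d, ω_d = π/0.0415 = 75.7 rad/s, so ω_n = ω_d/√(1−ζ²) = 77.2 rad/s.

ω_n ≈ 77.2 rad/s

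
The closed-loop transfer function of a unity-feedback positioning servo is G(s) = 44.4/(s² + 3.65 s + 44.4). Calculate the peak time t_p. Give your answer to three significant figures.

t_p ≈ 0.490 s

Comparing the denominator to s² + 2ζω_n s + ω_n²: ω_n = √44.4 = 6.66 rad/s, and 2ζω_n = 3.65 so ζ = 3.65/(2·6.66) = 0.274.
The damped frequency ω_d = ω_n√(1−ζ²) = 6.41 rad/s. Then t_p = π/ω_d = 0.490 s.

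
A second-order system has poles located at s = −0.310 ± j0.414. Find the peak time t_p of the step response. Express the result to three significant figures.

t_p = π/ω_d with ω_d = 0.414 (the imaginary part), so t_p = 7.59 s.

t_p ≈ 7.59 s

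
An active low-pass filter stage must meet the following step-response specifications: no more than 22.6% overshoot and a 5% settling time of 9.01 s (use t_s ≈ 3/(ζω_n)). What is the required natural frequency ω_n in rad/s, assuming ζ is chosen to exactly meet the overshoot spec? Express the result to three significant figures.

ω_n ≈ 0.778 rad/s

ζ = −ln(OS)/√(π² + (ln OS)²). With OS = 0.226, ln OS = −1.487 and ζ = 1.487/3.476 = 0.428.
Then ω_n = 3/(ζ t_s) = 3/(0.428 × 9.01) = 0.778 rad/s.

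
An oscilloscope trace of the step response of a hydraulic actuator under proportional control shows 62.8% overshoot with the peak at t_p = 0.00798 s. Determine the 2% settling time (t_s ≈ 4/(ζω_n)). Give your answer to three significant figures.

t_s ≈ 0.0686 s

The overshoot fixes ζ = −ln(OS)/√(π²+ln²(OS)) = 0.146.
From t_p = π/ω_d, ω_d = π/0.00798 = 394 rad/s, so ω_n = ω_d/√(1−ζ²) = 398 rad/s.
t_s ≈ 4/(ζω_n) = 4/(0.146·398) = 0.0686 s.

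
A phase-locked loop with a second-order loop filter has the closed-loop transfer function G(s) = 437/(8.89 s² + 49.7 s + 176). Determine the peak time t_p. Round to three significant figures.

t_p ≈ 0.908 s

Dividing through by 8.89: denominator becomes s² + 5.591 s + 19.80.
So ω_n = √19.80 = 4.45 rad/s and ζ = 5.591/(2·4.45) = 0.628.
ω_d = ω_n√(1−ζ²) = 3.46 rad/s. t_p = π/ω_d = 0.908 s.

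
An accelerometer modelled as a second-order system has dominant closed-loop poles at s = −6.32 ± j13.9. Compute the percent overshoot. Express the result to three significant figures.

The poles are at −σ ± jω_d with σ = 6.32 and ω_d = 13.9, so ω_n = √(σ²+ω_d²) = 15.3 rad/s and ζ = σ/ω_n = 0.414.
%OS = 100·exp(−πζ/√(1−ζ²)) = 24.0%.

%OS ≈ 24.0%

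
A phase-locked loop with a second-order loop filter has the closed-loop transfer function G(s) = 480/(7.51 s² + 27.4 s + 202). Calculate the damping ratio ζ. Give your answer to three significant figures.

ζ ≈ 0.352

Dividing through by 7.51: denominator becomes s² + 3.648 s + 26.90.
So ω_n = √26.90 = 5.19 rad/s and ζ = 3.648/(2·5.19) = 0.352.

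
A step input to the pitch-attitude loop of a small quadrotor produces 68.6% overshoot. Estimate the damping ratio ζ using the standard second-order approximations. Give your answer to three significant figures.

ζ ≈ 0.119

ζ = −ln(OS)/√(π² + (ln OS)²). With OS = 0.686, ln OS = −0.3769 and ζ = 0.3769/3.164 = 0.119.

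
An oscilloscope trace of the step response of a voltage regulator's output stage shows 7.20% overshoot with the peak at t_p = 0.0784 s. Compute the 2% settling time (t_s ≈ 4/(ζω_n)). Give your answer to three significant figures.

ζ from %OS: ζ = |ln 0.0720|/√(π²+ln²0.0720) = 0.642.
t_p = π/ω_d ⇒ ω_d = 40.1 rad/s; then ω_n = ω_d/√(1−ζ²) = 52.3 rad/s.
t_s ≈ 4/(ζω_n) = 4/(0.642·52.3) = 0.119 s.

t_s ≈ 0.119 s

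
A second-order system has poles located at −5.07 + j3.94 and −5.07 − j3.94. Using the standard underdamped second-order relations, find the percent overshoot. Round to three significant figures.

%OS ≈ 1.76%

The poles are at −σ ± jω_d with σ = 5.07 and ω_d = 3.94, so ω_n = √(σ²+ω_d²) = 6.42 rad/s and ζ = σ/ω_n = 0.790.
Overshoot: exp(−π·0.790/√(1−0.790²)) = 0.0176, i.e. 1.76%.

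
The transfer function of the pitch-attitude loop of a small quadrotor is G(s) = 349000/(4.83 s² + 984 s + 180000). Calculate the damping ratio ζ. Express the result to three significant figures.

Dividing through by 4.83: denominator becomes s² + 203.7 s + 37270.
So ω_n = √37270 = 193 rad/s and ζ = 203.7/(2·193) = 0.528.

ζ ≈ 0.528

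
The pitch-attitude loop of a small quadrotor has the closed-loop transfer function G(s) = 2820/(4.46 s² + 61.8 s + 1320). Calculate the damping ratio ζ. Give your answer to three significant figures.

ζ ≈ 0.403

Dividing through by 4.46: denominator becomes s² + 13.86 s + 296.0.
So ω_n = √296.0 = 17.2 rad/s and ζ = 13.86/(2·17.2) = 0.403.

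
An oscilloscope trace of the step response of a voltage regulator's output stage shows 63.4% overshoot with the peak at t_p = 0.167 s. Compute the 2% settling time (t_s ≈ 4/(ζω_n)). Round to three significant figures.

The overshoot fixes ζ = −ln(OS)/√(π²+ln²(OS)) = 0.144.
From t_p = π/ω_d, ω_d = π/0.167 = 18.8 rad/s, so ω_n = ω_d/√(1−ζ²) = 19.0 rad/s.
t_s ≈ 4/(ζω_n) = 4/(0.144·19.0) = 1.47 s.

t_s ≈ 1.47 s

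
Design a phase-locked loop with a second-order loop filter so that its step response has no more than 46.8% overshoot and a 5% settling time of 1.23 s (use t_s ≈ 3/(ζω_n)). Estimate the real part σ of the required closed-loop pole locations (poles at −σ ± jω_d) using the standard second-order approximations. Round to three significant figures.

σ ≈ 2.44

The settling-time spec alone fixes σ = ζω_n = 3/t_s = 3/1.23 = 2.44.
(Overshoot then fixes ζ = 0.235 and hence ω_d = σ·√(1−ζ²)/ζ = 10.1 rad/s.)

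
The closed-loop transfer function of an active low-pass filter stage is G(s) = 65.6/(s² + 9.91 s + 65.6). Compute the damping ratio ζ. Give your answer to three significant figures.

ζ ≈ 0.612

Comparing the denominator to s² + 2ζω_n s + ω_n²: ω_n = √65.6 = 8.10 rad/s, and 2ζω_n = 9.91 so ζ = 9.91/(2·8.10) = 0.612.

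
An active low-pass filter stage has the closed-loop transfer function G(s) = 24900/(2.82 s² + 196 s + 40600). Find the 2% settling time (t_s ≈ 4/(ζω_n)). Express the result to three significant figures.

Dividing through by 2.82: denominator becomes s² + 69.50 s + 14400.
So ω_n = √14400 = 120 rad/s and ζ = 69.50/(2·120) = 0.290.
t_s ≈ 4/(ζω_n) = 0.115 s.

t_s ≈ 0.115 s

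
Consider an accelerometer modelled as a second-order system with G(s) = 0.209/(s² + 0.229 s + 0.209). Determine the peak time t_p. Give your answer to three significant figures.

Matching coefficients with s² + 2ζω_n s + ω_n² gives ω_n² = 0.209 ⇒ ω_n = 0.457 rad/s, and ζ = 0.229/(2ω_n) = 0.250.
The damped frequency ω_d = ω_n√(1−ζ²) = 0.443 rad/s. Then t_p = π/ω_d = 7.10 s.

t_p ≈ 7.10 s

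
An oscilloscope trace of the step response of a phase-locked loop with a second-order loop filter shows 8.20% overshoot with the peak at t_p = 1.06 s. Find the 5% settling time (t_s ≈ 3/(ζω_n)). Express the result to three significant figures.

t_s ≈ 1.27 s

ζ from %OS: ζ = |ln 0.0820|/√(π²+ln²0.0820) = 0.623.
From t_p = π/ω_d, ω_d = π/1.06 = 2.96 rad/s, so ω_n = ω_d/√(1−ζ²) = 3.79 rad/s.
t_s ≈ 3/(ζω_n) = 3/(0.623·3.79) = 1.27 s.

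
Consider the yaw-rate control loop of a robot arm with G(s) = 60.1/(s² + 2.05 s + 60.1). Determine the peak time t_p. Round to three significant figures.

t_p ≈ 0.409 s

Matching coefficients with s² + 2ζω_n s + ω_n² gives ω_n² = 60.1 ⇒ ω_n = 7.75 rad/s, and ζ = 2.05/(2ω_n) = 0.132.
The damped frequency ω_d = ω_n√(1−ζ²) = 7.68 rad/s. Then t_p = π/ω_d = 0.409 s.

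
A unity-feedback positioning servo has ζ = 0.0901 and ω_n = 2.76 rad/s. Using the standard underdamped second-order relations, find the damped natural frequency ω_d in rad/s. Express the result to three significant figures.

ω_d = ω_n√(1−ζ²) = 2.76·√0.992 = 2.75 rad/s.

ω_d ≈ 2.75 rad/s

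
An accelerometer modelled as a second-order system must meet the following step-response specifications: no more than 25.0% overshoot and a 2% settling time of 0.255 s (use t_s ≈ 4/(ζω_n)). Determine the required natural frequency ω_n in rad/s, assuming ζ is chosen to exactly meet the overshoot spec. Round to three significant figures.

ω_n ≈ 38.9 rad/s

ζ = −ln(OS)/√(π² + (ln OS)²). With OS = 0.250, ln OS = −1.386 and ζ = 1.386/3.434 = 0.404.
Then ω_n = 4/(ζ t_s) = 4/(0.404 × 0.255) = 38.9 rad/s.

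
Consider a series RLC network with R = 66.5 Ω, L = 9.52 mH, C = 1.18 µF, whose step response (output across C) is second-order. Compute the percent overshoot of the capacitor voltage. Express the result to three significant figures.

%OS ≈ 28.6%

For a series RLC circuit (capacitor voltage as output), ω_n = 1/√(LC) = 1/√(9.52 mH · 1.18 µF) = 9430 rad/s.
ζ = (R/2)·√(C/L) = (66.5/2)·√(1.18 µF/9.52 mH) = 0.370.
%OS = 100·exp(−πζ/√(1−ζ²)) = 28.6%.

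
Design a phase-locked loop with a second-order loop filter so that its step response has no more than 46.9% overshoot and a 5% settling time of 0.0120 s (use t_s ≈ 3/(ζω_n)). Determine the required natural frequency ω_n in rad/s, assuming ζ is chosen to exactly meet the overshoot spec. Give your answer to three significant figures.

ω_n ≈ 1070 rad/s

Inverting the overshoot relation: ζ = |ln 0.469|/√(π² + ln²0.469) = 0.234.
Then ω_n = 3/(ζ t_s) = 3/(0.234 × 0.0120) = 1070 rad/s.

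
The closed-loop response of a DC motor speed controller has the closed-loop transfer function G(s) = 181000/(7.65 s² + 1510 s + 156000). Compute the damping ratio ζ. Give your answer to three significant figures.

ζ ≈ 0.691

Dividing through by 7.65: denominator becomes s² + 197.4 s + 20390.
So ω_n = √20390 = 143 rad/s and ζ = 197.4/(2·143) = 0.691.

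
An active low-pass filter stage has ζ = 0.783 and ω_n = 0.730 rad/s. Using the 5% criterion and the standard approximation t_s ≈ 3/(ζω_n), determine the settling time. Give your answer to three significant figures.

t_s ≈ 3/(ζω_n) = 3/(0.783 × 0.730) = 5.25 s.

t_s ≈ 5.25 s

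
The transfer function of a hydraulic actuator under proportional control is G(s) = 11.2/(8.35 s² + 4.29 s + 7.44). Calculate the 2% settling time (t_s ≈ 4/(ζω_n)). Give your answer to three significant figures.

Dividing through by 8.35: denominator becomes s² + 0.5138 s + 0.8910.
So ω_n = √0.8910 = 0.944 rad/s and ζ = 0.5138/(2·0.944) = 0.272.
t_s ≈ 4/(ζω_n) = 15.6 s.

t_s ≈ 15.6 s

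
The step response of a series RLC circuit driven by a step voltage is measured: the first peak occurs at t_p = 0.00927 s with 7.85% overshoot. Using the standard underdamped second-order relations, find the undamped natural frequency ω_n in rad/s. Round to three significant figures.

ω_n ≈ 436 rad/s

ζ from %OS: ζ = |ln 0.0785|/√(π²+ln²0.0785) = 0.629.
From t_p = π/ω_d, ω_d = π/0.00927 = 339 rad/s, so ω_n = ω_d/√(1−ζ²) = 436 rad/s.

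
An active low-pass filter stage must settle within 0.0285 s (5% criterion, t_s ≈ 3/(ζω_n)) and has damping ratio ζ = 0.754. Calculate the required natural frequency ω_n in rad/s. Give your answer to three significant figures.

Rearranging t_s ≈ 3/(ζω_n) gives ω_n = 3/(ζ·t_s) = 3/(0.754 × 0.0285) = 140 rad/s.

ω_n ≈ 140 rad/s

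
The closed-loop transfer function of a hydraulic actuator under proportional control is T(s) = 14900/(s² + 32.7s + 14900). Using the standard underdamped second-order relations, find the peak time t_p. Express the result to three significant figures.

Matching coefficients with s² + 2ζω_n s + ω_n² gives ω_n² = 14900 ⇒ ω_n = 122 rad/s, and ζ = 32.7/(2ω_n) = 0.134.
The damped frequency ω_d = ω_n√(1−ζ²) = 121 rad/s. Then t_p = π/ω_d = 0.0260 s.

t_p ≈ 0.0260 s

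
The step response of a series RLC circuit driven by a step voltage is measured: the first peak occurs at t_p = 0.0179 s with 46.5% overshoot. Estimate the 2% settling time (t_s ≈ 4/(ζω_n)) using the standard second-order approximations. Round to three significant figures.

t_s ≈ 0.0935 s

The overshoot fixes ζ = −ln(OS)/√(π²+ln²(OS)) = 0.237.
From t_p = π/ω_d, ω_d = π/0.0179 = 176 rad/s, so ω_n = ω_d/√(1−ζ²) = 181 rad/s.
t_s ≈ 4/(ζω_n) = 4/(0.237·181) = 0.0935 s.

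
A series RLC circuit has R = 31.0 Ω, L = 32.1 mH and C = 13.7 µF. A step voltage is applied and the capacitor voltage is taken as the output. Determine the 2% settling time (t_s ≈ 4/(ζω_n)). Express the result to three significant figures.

t_s ≈ 0.00828 s

For a series RLC circuit (capacitor voltage as output), ω_n = 1/√(LC) = 1/√(32.1 mH · 13.7 µF) = 1510 rad/s.
ζ = (R/2)·√(C/L) = (31.0/2)·√(13.7 µF/32.1 mH) = 0.320.
t_s ≈ 4/(ζω_n) = 0.00828 s.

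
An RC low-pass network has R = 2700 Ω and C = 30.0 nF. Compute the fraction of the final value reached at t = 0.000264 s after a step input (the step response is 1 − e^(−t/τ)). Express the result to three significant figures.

y/y_∞ ≈ 0.962

τ = RC = 2700 × 30.0 nF = 0.0000810 s.
y(t)/y_∞ = 1 − e^(−t/τ) = 1 − e^(−0.000264/0.0000810) = 1 − e^(−3.26) = 0.962.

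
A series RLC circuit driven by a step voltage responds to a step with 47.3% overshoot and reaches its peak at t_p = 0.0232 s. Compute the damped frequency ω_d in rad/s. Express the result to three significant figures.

t_p = π/ω_d, so ω_d = π/0.0232 = 135 rad/s.

ω_d ≈ 135 rad/s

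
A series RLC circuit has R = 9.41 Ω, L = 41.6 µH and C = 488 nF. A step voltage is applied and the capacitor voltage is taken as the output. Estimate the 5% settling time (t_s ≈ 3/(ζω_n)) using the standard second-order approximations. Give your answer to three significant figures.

For a series RLC circuit (capacitor voltage as output), ω_n = 1/√(LC) = 1/√(41.6 µH · 488 nF) = 222000 rad/s.
ζ = (R/2)·√(C/L) = (9.41/2)·√(488 nF/41.6 µH) = 0.510.
t_s ≈ 3/(ζω_n) = 0.0000265 s.

t_s ≈ 0.0000265 s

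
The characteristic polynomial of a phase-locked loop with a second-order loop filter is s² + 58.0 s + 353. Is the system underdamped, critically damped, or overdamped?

overdamped

a² − 4b = 2000 > 0 (two distinct real roots); the system is overdamped.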